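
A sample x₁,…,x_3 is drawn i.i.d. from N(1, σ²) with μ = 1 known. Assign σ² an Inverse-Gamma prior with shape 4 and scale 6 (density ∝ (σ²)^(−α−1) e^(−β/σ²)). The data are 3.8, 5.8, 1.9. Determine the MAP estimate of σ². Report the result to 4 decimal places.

Sum of squared deviations about the known mean: SS = (3.8−1)² + (5.8−1)² + (1.9−1)² = 31.69.
The Normal likelihood contributes (σ²)^(−n/2) exp(−SS/(2σ²)), so the posterior is Inverse-Gamma(α + n/2, β + SS/2) = Inverse-Gamma(5.5, 21.845).
The mode of Inverse-Gamma(a, b) is b/(a+1) = 21.845/6.5 ≈ 3.3608.

σ̂²_MAP = 3.3608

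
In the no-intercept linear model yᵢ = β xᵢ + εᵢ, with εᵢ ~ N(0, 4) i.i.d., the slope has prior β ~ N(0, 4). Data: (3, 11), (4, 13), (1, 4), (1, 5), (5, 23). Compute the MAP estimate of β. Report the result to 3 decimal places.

log p(β | y) = −Σ(yᵢ − βxᵢ)²/(2·4) − β²/(2·4) + const.
Setting the derivative to zero: Σxᵢ(yᵢ − βxᵢ)/4 − β/4 = 0, so β = Σxᵢyᵢ / (Σxᵢ² + σ²/τ²).
Σxᵢyᵢ = 3·11 + 4·13 + 1·4 + 1·5 + 5·23 = 209; Σxᵢ² = 52; σ²/τ² = 1.
β̂_MAP = 209 / (52 + 1) = 209/53 ≈ 3.943.

β̂_MAP = 3.943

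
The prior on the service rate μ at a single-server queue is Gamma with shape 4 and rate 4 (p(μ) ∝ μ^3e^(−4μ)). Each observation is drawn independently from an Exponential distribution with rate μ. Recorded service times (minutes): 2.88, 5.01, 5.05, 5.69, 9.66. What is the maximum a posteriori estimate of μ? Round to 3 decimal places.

The Exponential(rate=μ) likelihood is ∝ μ^n e^(−μΣtᵢ). Here n = 5 and Σtᵢ = 2.88 + 5.01 + 5.05 + 5.69 + 9.66 = 28.29.
Posterior ∝ μ^3e^(−4μ) · μ^5e^(−28.29μ) = μ^8e^(−32.29μ), i.e. Gamma(9, 32.29).
Mode = (a−1)/b = 8/32.29 ≈ 0.248.

μ̂_MAP = 0.248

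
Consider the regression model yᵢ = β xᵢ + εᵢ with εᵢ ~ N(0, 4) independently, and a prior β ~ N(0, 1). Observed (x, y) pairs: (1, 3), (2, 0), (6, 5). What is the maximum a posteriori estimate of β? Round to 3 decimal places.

β̂_MAP = 0.733

log p(β | y) = −Σ(yᵢ − βxᵢ)²/(2·4) − β²/(2·1) + const.
Setting the derivative to zero: Σxᵢ(yᵢ − βxᵢ)/4 − β/1 = 0, so β = Σxᵢyᵢ / (Σxᵢ² + σ²/τ²).
Σxᵢyᵢ = 1·3 + 2·0 + 6·5 = 33; Σxᵢ² = 41; σ²/τ² = 4.
β̂_MAP = 33 / (41 + 4) = 33/45 ≈ 0.733.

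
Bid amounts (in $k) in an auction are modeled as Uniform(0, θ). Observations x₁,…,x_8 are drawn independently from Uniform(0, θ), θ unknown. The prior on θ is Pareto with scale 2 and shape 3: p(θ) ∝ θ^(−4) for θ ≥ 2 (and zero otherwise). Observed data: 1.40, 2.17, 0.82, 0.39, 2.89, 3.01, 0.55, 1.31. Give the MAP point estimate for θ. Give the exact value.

The Uniform(0, θ) likelihood is θ^(−n) for θ ≥ max(xᵢ), zero otherwise. Here max(xᵢ) = 3.01.
Posterior ∝ θ^(−4) · θ^(−8) = θ^(−12) on θ ≥ max(2, 3.01) = 3.01.
This density is strictly decreasing in θ, so the posterior mode lies at the lower boundary of the support.

θ̂_MAP = 3.01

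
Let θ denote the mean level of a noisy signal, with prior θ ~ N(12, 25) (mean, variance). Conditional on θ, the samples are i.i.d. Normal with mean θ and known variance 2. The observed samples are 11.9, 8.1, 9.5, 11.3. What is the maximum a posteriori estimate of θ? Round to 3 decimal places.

n = 4; x̄ = (11.9 + 8.1 + 9.5 + 11.3)/4 = 40.8/4 = 10.2.
For a Normal prior and Normal likelihood with known variance, the posterior is Normal; its mode equals its mean, the precision-weighted average.
Prior precision 1/σ₀² = 1/25 = 0.04; data precision n/σ² = 4/2 = 2.
θ̂ = (0.04·12 + 2·10.2) / (0.04 + 2) = 20.88/2.04 = 174/17 ≈ 10.235.

θ̂_MAP = 10.235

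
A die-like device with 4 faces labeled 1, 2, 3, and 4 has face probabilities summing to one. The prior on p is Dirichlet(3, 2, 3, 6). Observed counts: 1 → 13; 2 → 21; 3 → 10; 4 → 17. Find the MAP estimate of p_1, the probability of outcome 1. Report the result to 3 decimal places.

The posterior is Dirichlet(αᵢ + nᵢ) = Dirichlet(16, 23, 13, 23).
For a Dirichlet(a₁,…,a_K) with all aᵢ > 1, the mode has j-th component (aⱼ − 1)/(Σaᵢ − K).
Here Σaᵢ = 75 and K = 4, so p_1 = (16 − 1)/(75 − 4) = 15/71 ≈ 0.211.

MAP estimate: 0.211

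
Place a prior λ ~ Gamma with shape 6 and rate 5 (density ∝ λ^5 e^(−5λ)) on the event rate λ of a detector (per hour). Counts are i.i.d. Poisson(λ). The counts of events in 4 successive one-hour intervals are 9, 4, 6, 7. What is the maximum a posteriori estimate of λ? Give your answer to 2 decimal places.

Σxᵢ = 9+4+6+7 = 26, with n = 4.
Posterior ∝ λ^5e^(−5λ) · λ^26e^(−4λ) = λ^31e^(−9λ), i.e. Gamma(shape=32, rate=9).
The mode of a Gamma(a, b) with a ≥ 1 (shape–rate) is (a−1)/b = 31/9 ≈ 3.44.

λ̂_MAP = 3.44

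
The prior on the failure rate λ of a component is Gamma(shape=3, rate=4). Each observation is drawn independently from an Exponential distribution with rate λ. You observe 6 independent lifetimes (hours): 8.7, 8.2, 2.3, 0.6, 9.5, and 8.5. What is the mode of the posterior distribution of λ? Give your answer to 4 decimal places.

λ̂_MAP = 0.1914

The Exponential(rate=λ) likelihood is ∝ λ^n e^(−λΣtᵢ). Here n = 6 and Σtᵢ = 8.7 + 8.2 + 2.3 + 0.6 + 9.5 + 8.5 = 37.8.
Posterior ∝ λ^2e^(−4λ) · λ^6e^(−37.8λ) = λ^8e^(−41.8λ), i.e. Gamma(9, 41.8).
Mode = (a−1)/b = 8/41.8 ≈ 0.1914.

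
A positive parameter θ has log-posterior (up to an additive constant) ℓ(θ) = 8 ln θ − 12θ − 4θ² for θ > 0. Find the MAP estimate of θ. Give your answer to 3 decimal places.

θ̂_MAP = 0.500

ℓ'(θ) = 8/θ − 12 − 8θ. Setting this to zero and multiplying by θ: 8θ² + 12θ − 8 = 0.
θ = (−12 + √(12² + 4·8·8)) / (2·8) = (−12 + √400) / 16 = (−12 + 20)/16 = 1/2.
ℓ''(θ) = −8/θ² − 8 < 0, confirming a maximum.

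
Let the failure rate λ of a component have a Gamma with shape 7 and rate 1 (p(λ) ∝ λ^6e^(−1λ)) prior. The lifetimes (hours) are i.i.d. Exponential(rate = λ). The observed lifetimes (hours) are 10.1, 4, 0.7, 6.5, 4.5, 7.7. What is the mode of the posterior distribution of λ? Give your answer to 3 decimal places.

The Exponential(rate=λ) likelihood is ∝ λ^n e^(−λΣtᵢ). Here n = 6 and Σtᵢ = 10.1 + 4 + 0.7 + 6.5 + 4.5 + 7.7 = 33.5.
Posterior ∝ λ^6e^(−1λ) · λ^6e^(−33.5λ) = λ^12e^(−34.5λ), i.e. Gamma(13, 34.5).
Mode = (a−1)/b = 12/34.5 ≈ 0.348.

λ̂_MAP = 0.348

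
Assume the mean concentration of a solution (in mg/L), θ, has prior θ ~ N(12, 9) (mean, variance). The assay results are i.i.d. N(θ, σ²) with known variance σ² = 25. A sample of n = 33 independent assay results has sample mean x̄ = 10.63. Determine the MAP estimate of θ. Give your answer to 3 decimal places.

n = 33, x̄ = 10.63.
For a Normal prior and Normal likelihood with known variance, the posterior is Normal; its mode equals its mean, the precision-weighted average.
Prior precision 1/σ₀² = 1/9; data precision n/σ² = 33/25 = 1.32.
θ̂ = ((1/9)·12 + 1.32·10.63) / (1/9 + 1.32) = (115237/7500)/(322/225) = 345711/32200 ≈ 10.736.

θ̂_MAP = 10.736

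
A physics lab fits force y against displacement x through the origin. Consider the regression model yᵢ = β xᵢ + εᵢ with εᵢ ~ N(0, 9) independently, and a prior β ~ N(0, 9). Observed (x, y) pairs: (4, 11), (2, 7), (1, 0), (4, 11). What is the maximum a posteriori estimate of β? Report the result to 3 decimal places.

β̂_MAP = 2.684

log p(β | y) = −Σ(yᵢ − βxᵢ)²/(2·9) − β²/(2·9) + const.
Setting the derivative to zero: Σxᵢ(yᵢ − βxᵢ)/9 − β/9 = 0, so β = Σxᵢyᵢ / (Σxᵢ² + σ²/τ²).
Σxᵢyᵢ = 4·11 + 2·7 + 1·0 + 4·11 = 102; Σxᵢ² = 37; σ²/τ² = 1.
β̂_MAP = 102 / (37 + 1) = 102/38 ≈ 2.684.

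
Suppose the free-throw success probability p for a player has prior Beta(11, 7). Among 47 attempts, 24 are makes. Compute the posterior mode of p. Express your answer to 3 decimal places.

p̂_MAP = 0.540

Prior: Beta(11, 7).
Data: 24 successes in 47 trials. The binomial likelihood contributes p^24(1−p)^23, so the posterior is Beta(11+24, 7+23) = Beta(35, 30).
For Beta(a, b) with a, b > 1 the mode is (a−1)/(a+b−2) = 34/63 ≈ 0.540.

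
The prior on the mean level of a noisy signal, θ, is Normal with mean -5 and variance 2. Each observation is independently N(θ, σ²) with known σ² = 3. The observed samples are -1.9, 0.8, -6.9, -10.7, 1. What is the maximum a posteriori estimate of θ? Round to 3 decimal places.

n = 5; x̄ = ((-1.9) + 0.8 + (-6.9) + (-10.7) + 1)/5 = -17.7/5 = -3.54.
For a Normal prior and Normal likelihood with known variance, the posterior is Normal; its mode equals its mean, the precision-weighted average.
Prior precision 1/σ₀² = 1/2 = 0.5; data precision n/σ² = 5/3.
θ̂ = (0.5·(-5) + (5/3)·(-3.54)) / (0.5 + 5/3) = (-8.4)/(13/6) = -252/65 ≈ -3.877.

θ̂_MAP = -3.877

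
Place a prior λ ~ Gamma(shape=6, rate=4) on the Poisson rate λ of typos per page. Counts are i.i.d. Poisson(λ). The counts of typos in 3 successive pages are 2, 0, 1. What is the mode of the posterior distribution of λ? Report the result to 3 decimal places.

Σxᵢ = 2+0+1 = 3, with n = 3.
Posterior ∝ λ^5e^(−4λ) · λ^3e^(−3λ) = λ^8e^(−7λ), i.e. Gamma(shape=9, rate=7).
The mode of a Gamma(a, b) with a ≥ 1 (shape–rate) is (a−1)/b = 8/7 ≈ 1.143.

λ̂_MAP = 1.143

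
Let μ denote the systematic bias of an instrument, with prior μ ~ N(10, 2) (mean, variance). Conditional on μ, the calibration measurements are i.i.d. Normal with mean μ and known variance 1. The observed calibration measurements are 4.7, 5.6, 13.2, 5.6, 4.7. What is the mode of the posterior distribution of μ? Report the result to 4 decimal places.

n = 5; x̄ = (4.7 + 5.6 + 13.2 + 5.6 + 4.7)/5 = 33.8/5 = 6.76.
For a Normal prior and Normal likelihood with known variance, the posterior is Normal; its mode equals its mean, the precision-weighted average.
Prior precision 1/σ₀² = 1/2 = 0.5; data precision n/σ² = 5/1 = 5.
μ̂ = (0.5·10 + 5·6.76) / (0.5 + 5) = 38.8/5.5 = 388/55 ≈ 7.0545.

μ̂_MAP = 7.0545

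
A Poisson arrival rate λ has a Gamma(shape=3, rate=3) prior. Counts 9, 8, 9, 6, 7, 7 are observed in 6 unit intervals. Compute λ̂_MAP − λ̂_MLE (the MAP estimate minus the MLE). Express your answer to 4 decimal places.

MAP − MLE = -2.3333

Σxᵢ = 46. Posterior is Gamma(49, 9); MAP = (49−1)/9 = 48/9 ≈ 5.33333.
MLE = x̄ = 46/6 ≈ 7.66667.
Difference = 48/9 − 46/6 = -7/3 ≈ -2.3333.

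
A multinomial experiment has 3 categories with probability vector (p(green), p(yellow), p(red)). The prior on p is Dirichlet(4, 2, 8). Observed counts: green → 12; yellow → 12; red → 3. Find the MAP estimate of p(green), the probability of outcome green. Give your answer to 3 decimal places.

The posterior is Dirichlet(αᵢ + nᵢ) = Dirichlet(16, 14, 11).
For a Dirichlet(a₁,…,a_K) with all aᵢ > 1, the mode has j-th component (aⱼ − 1)/(Σaᵢ − K).
Here Σaᵢ = 41 and K = 3, so p(green) = (16 − 1)/(41 − 3) = 15/38 ≈ 0.395.

MAP estimate of p(green) = 0.395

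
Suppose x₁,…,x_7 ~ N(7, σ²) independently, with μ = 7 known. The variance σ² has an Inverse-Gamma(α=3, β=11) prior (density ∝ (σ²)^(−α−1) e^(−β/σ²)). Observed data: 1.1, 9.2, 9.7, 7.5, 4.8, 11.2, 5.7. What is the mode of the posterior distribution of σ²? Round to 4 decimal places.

Sum of squared deviations about the known mean: SS = (1.1−7)² + (9.2−7)² + (9.7−7)² + (7.5−7)² + (4.8−7)² + (11.2−7)² + (5.7−7)² = 71.36.
The Normal likelihood contributes (σ²)^(−n/2) exp(−SS/(2σ²)), so the posterior is Inverse-Gamma(α + n/2, β + SS/2) = Inverse-Gamma(6.5, 46.68).
The mode of Inverse-Gamma(a, b) is b/(a+1) = 46.68/7.5 ≈ 6.2240.

σ̂²_MAP = 6.2240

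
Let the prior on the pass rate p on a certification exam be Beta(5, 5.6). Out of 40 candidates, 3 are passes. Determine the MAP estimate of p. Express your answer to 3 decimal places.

Prior: Beta(5, 5.6).
Data: 3 successes in 40 trials. The binomial likelihood contributes p^3(1−p)^37, so the posterior is Beta(5+3, 5.6+37) = Beta(8, 42.6).
For Beta(a, b) with a, b > 1 the mode is (a−1)/(a+b−2) = 7/48.6 ≈ 0.144.

p̂_MAP = 0.144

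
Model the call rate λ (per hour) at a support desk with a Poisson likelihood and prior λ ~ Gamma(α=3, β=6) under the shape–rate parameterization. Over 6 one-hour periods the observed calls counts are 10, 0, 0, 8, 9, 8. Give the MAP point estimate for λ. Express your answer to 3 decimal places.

λ̂_MAP = 3.083

Σxᵢ = 10+0+0+8+9+8 = 35, with n = 6.
Posterior ∝ λ^2e^(−6λ) · λ^35e^(−6λ) = λ^37e^(−12λ), i.e. Gamma(shape=38, rate=12).
The mode of a Gamma(a, b) with a ≥ 1 (shape–rate) is (a−1)/b = 37/12 ≈ 3.083.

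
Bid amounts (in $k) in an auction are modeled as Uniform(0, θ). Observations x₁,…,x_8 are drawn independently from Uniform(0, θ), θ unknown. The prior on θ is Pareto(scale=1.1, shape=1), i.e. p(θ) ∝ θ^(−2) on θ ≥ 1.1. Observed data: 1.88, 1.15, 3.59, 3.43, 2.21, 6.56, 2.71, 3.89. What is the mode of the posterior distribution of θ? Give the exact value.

The Uniform(0, θ) likelihood is θ^(−n) for θ ≥ max(xᵢ), zero otherwise. Here max(xᵢ) = 6.56.
Posterior ∝ θ^(−2) · θ^(−8) = θ^(−10) on θ ≥ max(1.1, 6.56) = 6.56.
This density is strictly decreasing in θ, so the posterior mode lies at the lower boundary of the support.

θ̂_MAP = 6.56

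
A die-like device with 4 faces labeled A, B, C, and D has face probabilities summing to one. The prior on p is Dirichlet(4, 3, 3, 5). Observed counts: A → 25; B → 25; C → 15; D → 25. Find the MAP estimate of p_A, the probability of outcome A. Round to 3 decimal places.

The posterior is Dirichlet(αᵢ + nᵢ) = Dirichlet(29, 28, 18, 30).
For a Dirichlet(a₁,…,a_K) with all aᵢ > 1, the mode has j-th component (aⱼ − 1)/(Σaᵢ − K).
Here Σaᵢ = 105 and K = 4, so p_A = (29 − 1)/(105 − 4) = 28/101 ≈ 0.277.

MAP estimate of p_A = 0.277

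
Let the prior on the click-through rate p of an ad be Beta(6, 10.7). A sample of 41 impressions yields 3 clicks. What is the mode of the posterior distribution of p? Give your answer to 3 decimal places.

Prior: Beta(6, 10.7).
Data: 3 successes in 41 trials. The binomial likelihood contributes p^3(1−p)^38, so the posterior is Beta(6+3, 10.7+38) = Beta(9, 48.7).
For Beta(a, b) with a, b > 1 the mode is (a−1)/(a+b−2) = 8/55.7 ≈ 0.144.

p̂_MAP = 0.144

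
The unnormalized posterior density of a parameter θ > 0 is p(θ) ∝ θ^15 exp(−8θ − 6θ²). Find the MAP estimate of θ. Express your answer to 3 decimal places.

ℓ'(θ) = 15/θ − 8 − 12θ. Setting this to zero and multiplying by θ: 12θ² + 8θ − 15 = 0.
θ = (−8 + √(8² + 4·12·15)) / (2·12) = (−8 + √784) / 24 = (−8 + 28)/24 = 5/6.
ℓ''(θ) = −15/θ² − 12 < 0, confirming a maximum.

θ̂_MAP = 0.833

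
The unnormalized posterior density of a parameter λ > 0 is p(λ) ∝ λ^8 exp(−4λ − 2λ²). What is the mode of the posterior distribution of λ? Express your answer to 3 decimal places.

λ̂_MAP = 1.000

ℓ'(λ) = 8/λ − 4 − 4λ. Setting this to zero and multiplying by λ: 4λ² + 4λ − 8 = 0.
λ = (−4 + √(4² + 4·4·8)) / (2·4) = (−4 + √144) / 8 = (−4 + 12)/8 = 1.
ℓ''(λ) = −8/λ² − 4 < 0, confirming a maximum.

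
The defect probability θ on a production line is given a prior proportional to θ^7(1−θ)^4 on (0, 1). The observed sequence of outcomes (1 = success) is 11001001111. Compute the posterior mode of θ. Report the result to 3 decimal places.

The prior density ∝ θ^7(1−θ)^4 is the kernel of Beta(8, 5).
Data: 7 successes in 11 trials (from the sequence). The binomial likelihood contributes θ^7(1−θ)^4, so the posterior is Beta(8+7, 5+4) = Beta(15, 9).
For Beta(a, b) with a, b > 1 the mode is (a−1)/(a+b−2) = 14/22 ≈ 0.636.

θ̂_MAP = 0.636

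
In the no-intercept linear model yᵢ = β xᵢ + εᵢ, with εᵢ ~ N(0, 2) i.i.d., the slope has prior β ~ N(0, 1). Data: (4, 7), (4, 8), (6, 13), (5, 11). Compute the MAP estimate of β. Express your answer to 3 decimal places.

β̂_MAP = 2.032

log p(β | y) = −Σ(yᵢ − βxᵢ)²/(2·2) − β²/(2·1) + const.
Setting the derivative to zero: Σxᵢ(yᵢ − βxᵢ)/2 − β/1 = 0, so β = Σxᵢyᵢ / (Σxᵢ² + σ²/τ²).
Σxᵢyᵢ = 4·7 + 4·8 + 6·13 + 5·11 = 193; Σxᵢ² = 93; σ²/τ² = 2.
β̂_MAP = 193 / (93 + 2) = 193/95 ≈ 2.032.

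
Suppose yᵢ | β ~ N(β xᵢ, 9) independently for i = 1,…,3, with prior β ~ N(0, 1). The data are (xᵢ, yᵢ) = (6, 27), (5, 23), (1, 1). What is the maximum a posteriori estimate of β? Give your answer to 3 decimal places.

β̂_MAP = 3.915

log p(β | y) = −Σ(yᵢ − βxᵢ)²/(2·9) − β²/(2·1) + const.
Setting the derivative to zero: Σxᵢ(yᵢ − βxᵢ)/9 − β/1 = 0, so β = Σxᵢyᵢ / (Σxᵢ² + σ²/τ²).
Σxᵢyᵢ = 6·27 + 5·23 + 1·1 = 278; Σxᵢ² = 62; σ²/τ² = 9.
β̂_MAP = 278 / (62 + 9) = 278/71 ≈ 3.915.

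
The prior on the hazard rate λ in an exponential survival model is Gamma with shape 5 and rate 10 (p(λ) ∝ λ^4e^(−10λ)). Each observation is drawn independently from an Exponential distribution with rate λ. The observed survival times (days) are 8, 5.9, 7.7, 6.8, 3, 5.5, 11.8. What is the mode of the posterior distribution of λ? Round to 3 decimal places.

λ̂_MAP = 0.187

The Exponential(rate=λ) likelihood is ∝ λ^n e^(−λΣtᵢ). Here n = 7 and Σtᵢ = 8 + 5.9 + 7.7 + 6.8 + 3 + 5.5 + 11.8 = 48.7.
Posterior ∝ λ^4e^(−10λ) · λ^7e^(−48.7λ) = λ^11e^(−58.7λ), i.e. Gamma(12, 58.7).
Mode = (a−1)/b = 11/58.7 ≈ 0.187.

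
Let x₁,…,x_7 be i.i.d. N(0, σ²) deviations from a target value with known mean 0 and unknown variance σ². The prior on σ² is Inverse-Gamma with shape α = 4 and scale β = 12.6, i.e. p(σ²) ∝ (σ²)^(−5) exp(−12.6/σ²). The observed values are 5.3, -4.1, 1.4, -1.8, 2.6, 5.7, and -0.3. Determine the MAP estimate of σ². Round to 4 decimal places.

σ̂²_MAP = 6.7435

Sum of squared deviations about the known mean: SS = (5.3−0)² + (-4.1−0)² + (1.4−0)² + (-1.8−0)² + (2.6−0)² + (5.7−0)² + (-0.3−0)² = 89.44.
The Normal likelihood contributes (σ²)^(−n/2) exp(−SS/(2σ²)), so the posterior is Inverse-Gamma(α + n/2, β + SS/2) = Inverse-Gamma(7.5, 57.32).
The mode of Inverse-Gamma(a, b) is b/(a+1) = 57.32/8.5 ≈ 6.7435.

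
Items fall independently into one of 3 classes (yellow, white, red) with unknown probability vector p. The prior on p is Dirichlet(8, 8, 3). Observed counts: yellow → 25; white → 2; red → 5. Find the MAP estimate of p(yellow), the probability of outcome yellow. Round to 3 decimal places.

MAP estimate of p(yellow) = 0.667

The posterior is Dirichlet(αᵢ + nᵢ) = Dirichlet(33, 10, 8).
For a Dirichlet(a₁,…,a_K) with all aᵢ > 1, the mode has j-th component (aⱼ − 1)/(Σaᵢ − K).
Here Σaᵢ = 51 and K = 3, so p(yellow) = (33 − 1)/(51 − 3) = 32/48 ≈ 0.667.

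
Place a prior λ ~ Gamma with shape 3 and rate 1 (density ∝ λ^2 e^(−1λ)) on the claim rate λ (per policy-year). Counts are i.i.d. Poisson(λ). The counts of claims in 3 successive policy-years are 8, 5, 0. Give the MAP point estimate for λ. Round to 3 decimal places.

λ̂_MAP = 3.750

Σxᵢ = 8+5+0 = 13, with n = 3.
Posterior ∝ λ^2e^(−1λ) · λ^13e^(−3λ) = λ^15e^(−4λ), i.e. Gamma(shape=16, rate=4).
The mode of a Gamma(a, b) with a ≥ 1 (shape–rate) is (a−1)/b = 15/4 ≈ 3.750.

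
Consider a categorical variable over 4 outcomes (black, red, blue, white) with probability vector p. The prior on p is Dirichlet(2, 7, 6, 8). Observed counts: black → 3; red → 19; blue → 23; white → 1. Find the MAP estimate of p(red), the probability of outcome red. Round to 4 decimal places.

MAP estimate of p(red) = 0.3846

The posterior is Dirichlet(αᵢ + nᵢ) = Dirichlet(5, 26, 29, 9).
For a Dirichlet(a₁,…,a_K) with all aᵢ > 1, the mode has j-th component (aⱼ − 1)/(Σaᵢ − K).
Here Σaᵢ = 69 and K = 4, so p(red) = (26 − 1)/(69 − 4) = 25/65 ≈ 0.3846.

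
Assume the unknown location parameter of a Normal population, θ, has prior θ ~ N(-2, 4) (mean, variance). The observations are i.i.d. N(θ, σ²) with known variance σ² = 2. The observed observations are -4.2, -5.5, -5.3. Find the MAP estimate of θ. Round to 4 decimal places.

n = 3; x̄ = ((-4.2) + (-5.5) + (-5.3))/3 = -15/3 = -5.
For a Normal prior and Normal likelihood with known variance, the posterior is Normal; its mode equals its mean, the precision-weighted average.
Prior precision 1/σ₀² = 1/4 = 0.25; data precision n/σ² = 3/2 = 1.5.
θ̂ = (0.25·(-2) + 1.5·(-5)) / (0.25 + 1.5) = (-8)/1.75 = -32/7 ≈ -4.5714.

θ̂_MAP = -4.5714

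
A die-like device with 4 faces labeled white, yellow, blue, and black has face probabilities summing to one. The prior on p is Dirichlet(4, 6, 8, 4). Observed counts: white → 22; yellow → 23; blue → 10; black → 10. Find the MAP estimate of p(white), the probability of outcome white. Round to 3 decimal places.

The posterior is Dirichlet(αᵢ + nᵢ) = Dirichlet(26, 29, 18, 14).
For a Dirichlet(a₁,…,a_K) with all aᵢ > 1, the mode has j-th component (aⱼ − 1)/(Σaᵢ − K).
Here Σaᵢ = 87 and K = 4, so p(white) = (26 − 1)/(87 − 4) = 25/83 ≈ 0.301.

MAP estimate of p(white) = 0.301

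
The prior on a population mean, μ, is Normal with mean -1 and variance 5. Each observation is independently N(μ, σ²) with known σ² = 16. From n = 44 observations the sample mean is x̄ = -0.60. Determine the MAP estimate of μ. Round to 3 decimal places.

n = 44, x̄ = -0.60.
For a Normal prior and Normal likelihood with known variance, the posterior is Normal; its mode equals its mean, the precision-weighted average.
Prior precision 1/σ₀² = 1/5 = 0.2; data precision n/σ² = 44/16 = 2.75.
μ̂ = (0.2·(-1) + 2.75·(-0.6)) / (0.2 + 2.75) = (-1.85)/2.95 = -37/59 ≈ -0.627.

μ̂_MAP = -0.627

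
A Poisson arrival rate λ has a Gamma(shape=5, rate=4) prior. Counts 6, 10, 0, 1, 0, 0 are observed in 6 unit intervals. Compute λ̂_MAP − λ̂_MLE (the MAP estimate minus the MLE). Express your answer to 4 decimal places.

MAP − MLE = -0.7333

Σxᵢ = 17. Posterior is Gamma(22, 10); MAP = (22−1)/10 = 21/10 ≈ 2.10000.
MLE = x̄ = 17/6 ≈ 2.83333.
Difference = 21/10 − 17/6 = -11/15 ≈ -0.7333.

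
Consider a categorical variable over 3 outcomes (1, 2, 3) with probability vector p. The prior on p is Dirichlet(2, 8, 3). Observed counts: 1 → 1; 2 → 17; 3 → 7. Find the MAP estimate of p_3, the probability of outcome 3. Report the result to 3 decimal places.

The posterior is Dirichlet(αᵢ + nᵢ) = Dirichlet(3, 25, 10).
For a Dirichlet(a₁,…,a_K) with all aᵢ > 1, the mode has j-th component (aⱼ − 1)/(Σaᵢ − K).
Here Σaᵢ = 38 and K = 3, so p_3 = (10 − 1)/(38 − 3) = 9/35 ≈ 0.257.

MAP estimate: 0.257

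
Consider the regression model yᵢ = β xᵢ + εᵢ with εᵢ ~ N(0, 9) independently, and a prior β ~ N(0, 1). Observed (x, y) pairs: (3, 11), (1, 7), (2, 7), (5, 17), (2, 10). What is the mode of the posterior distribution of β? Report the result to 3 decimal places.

log p(β | y) = −Σ(yᵢ − βxᵢ)²/(2·9) − β²/(2·1) + const.
Setting the derivative to zero: Σxᵢ(yᵢ − βxᵢ)/9 − β/1 = 0, so β = Σxᵢyᵢ / (Σxᵢ² + σ²/τ²).
Σxᵢyᵢ = 3·11 + 1·7 + 2·7 + 5·17 + 2·10 = 159; Σxᵢ² = 43; σ²/τ² = 9.
β̂_MAP = 159 / (43 + 9) = 159/52 ≈ 3.058.

β̂_MAP = 3.058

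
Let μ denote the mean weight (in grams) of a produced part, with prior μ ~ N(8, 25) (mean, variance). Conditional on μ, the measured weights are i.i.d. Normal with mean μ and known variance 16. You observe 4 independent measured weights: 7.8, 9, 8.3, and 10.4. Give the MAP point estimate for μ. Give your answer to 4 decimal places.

μ̂_MAP = 8.7543

n = 4; x̄ = (7.8 + 9 + 8.3 + 10.4)/4 = 35.5/4 = 8.875.
For a Normal prior and Normal likelihood with known variance, the posterior is Normal; its mode equals its mean, the precision-weighted average.
Prior precision 1/σ₀² = 1/25 = 0.04; data precision n/σ² = 4/16 = 0.25.
μ̂ = (0.04·8 + 0.25·8.875) / (0.04 + 0.25) = 2.53875/0.29 = 2031/232 ≈ 8.7543.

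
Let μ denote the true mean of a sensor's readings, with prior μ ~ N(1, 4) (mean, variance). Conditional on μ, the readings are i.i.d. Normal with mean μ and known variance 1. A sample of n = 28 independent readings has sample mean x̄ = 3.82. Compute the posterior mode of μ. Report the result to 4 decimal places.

μ̂_MAP = 3.7950

n = 28, x̄ = 3.82.
For a Normal prior and Normal likelihood with known variance, the posterior is Normal; its mode equals its mean, the precision-weighted average.
Prior precision 1/σ₀² = 1/4 = 0.25; data precision n/σ² = 28/1 = 28.
μ̂ = (0.25·1 + 28·3.82) / (0.25 + 28) = 107.21/28.25 = 10721/2825 ≈ 3.7950.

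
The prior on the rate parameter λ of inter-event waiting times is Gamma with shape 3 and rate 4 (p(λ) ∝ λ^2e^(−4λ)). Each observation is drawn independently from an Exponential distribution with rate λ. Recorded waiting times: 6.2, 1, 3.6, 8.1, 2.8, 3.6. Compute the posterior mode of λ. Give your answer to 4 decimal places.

The Exponential(rate=λ) likelihood is ∝ λ^n e^(−λΣtᵢ). Here n = 6 and Σtᵢ = 6.2 + 1 + 3.6 + 8.1 + 2.8 + 3.6 = 25.3.
Posterior ∝ λ^2e^(−4λ) · λ^6e^(−25.3λ) = λ^8e^(−29.3λ), i.e. Gamma(9, 29.3).
Mode = (a−1)/b = 8/29.3 ≈ 0.2730.

λ̂_MAP = 0.2730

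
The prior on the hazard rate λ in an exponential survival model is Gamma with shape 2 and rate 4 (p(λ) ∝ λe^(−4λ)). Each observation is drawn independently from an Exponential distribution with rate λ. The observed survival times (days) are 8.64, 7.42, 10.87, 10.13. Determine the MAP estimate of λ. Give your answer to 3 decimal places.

λ̂_MAP = 0.122

The Exponential(rate=λ) likelihood is ∝ λ^n e^(−λΣtᵢ). Here n = 4 and Σtᵢ = 8.64 + 7.42 + 10.87 + 10.13 = 37.06.
Posterior ∝ λe^(−4λ) · λ^4e^(−37.06λ) = λ^5e^(−41.06λ), i.e. Gamma(6, 41.06).
Mode = (a−1)/b = 5/41.06 ≈ 0.122.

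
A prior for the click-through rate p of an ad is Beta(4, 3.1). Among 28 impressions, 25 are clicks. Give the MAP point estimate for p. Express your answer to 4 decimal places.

Prior: Beta(4, 3.1).
Data: 25 successes in 28 trials. The binomial likelihood contributes p^25(1−p)^3, so the posterior is Beta(4+25, 3.1+3) = Beta(29, 6.1).
For Beta(a, b) with a, b > 1 the mode is (a−1)/(a+b−2) = 28/33.1 ≈ 0.8459.

p̂_MAP = 0.8459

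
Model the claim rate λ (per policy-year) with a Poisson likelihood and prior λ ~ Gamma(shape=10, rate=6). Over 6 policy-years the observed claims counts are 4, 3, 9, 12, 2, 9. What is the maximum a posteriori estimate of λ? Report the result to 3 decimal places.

λ̂_MAP = 4.000

Σxᵢ = 4+3+9+12+2+9 = 39, with n = 6.
Posterior ∝ λ^9e^(−6λ) · λ^39e^(−6λ) = λ^48e^(−12λ), i.e. Gamma(shape=49, rate=12).
The mode of a Gamma(a, b) with a ≥ 1 (shape–rate) is (a−1)/b = 48/12 ≈ 4.000.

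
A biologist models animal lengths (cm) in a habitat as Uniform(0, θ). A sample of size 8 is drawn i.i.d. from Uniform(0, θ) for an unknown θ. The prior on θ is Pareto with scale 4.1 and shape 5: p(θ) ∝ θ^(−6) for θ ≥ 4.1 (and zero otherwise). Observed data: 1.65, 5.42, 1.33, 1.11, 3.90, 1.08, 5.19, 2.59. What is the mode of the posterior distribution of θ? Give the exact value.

θ̂_MAP = 5.42

The Uniform(0, θ) likelihood is θ^(−n) for θ ≥ max(xᵢ), zero otherwise. Here max(xᵢ) = 5.42.
Posterior ∝ θ^(−6) · θ^(−8) = θ^(−14) on θ ≥ max(4.1, 5.42) = 5.42.
This density is strictly decreasing in θ, so the posterior mode lies at the lower boundary of the support.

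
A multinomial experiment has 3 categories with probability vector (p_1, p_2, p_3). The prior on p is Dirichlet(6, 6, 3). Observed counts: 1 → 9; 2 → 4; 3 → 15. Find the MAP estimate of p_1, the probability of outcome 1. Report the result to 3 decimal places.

The posterior is Dirichlet(αᵢ + nᵢ) = Dirichlet(15, 10, 18).
For a Dirichlet(a₁,…,a_K) with all aᵢ > 1, the mode has j-th component (aⱼ − 1)/(Σaᵢ − K).
Here Σaᵢ = 43 and K = 3, so p_1 = (15 − 1)/(43 − 3) = 14/40 ≈ 0.350.

MAP estimate: 0.350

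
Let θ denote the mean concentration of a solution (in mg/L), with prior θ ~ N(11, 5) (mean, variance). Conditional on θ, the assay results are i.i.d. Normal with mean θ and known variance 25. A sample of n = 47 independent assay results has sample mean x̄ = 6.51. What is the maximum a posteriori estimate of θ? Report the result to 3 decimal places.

θ̂_MAP = 6.942

n = 47, x̄ = 6.51.
For a Normal prior and Normal likelihood with known variance, the posterior is Normal; its mode equals its mean, the precision-weighted average.
Prior precision 1/σ₀² = 1/5 = 0.2; data precision n/σ² = 47/25 = 1.88.
θ̂ = (0.2·11 + 1.88·6.51) / (0.2 + 1.88) = 14.4388/2.08 = 36097/5200 ≈ 6.942.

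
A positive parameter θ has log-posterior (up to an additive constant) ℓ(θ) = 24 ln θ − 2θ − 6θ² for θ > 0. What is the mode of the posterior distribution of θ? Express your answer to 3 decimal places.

ℓ'(θ) = 24/θ − 2 − 12θ. Setting this to zero and multiplying by θ: 12θ² + 2θ − 24 = 0.
θ = (−2 + √(2² + 4·12·24)) / (2·12) = (−2 + √1156) / 24 = (−2 + 34)/24 = 4/3.
ℓ''(θ) = −24/θ² − 12 < 0, confirming a maximum.

θ̂_MAP = 1.333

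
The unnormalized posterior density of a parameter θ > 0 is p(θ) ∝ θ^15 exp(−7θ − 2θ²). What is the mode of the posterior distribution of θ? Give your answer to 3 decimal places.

θ̂_MAP = 1.250

ℓ'(θ) = 15/θ − 7 − 4θ. Setting this to zero and multiplying by θ: 4θ² + 7θ − 15 = 0.
θ = (−7 + √(7² + 4·4·15)) / (2·4) = (−7 + √289) / 8 = (−7 + 17)/8 = 5/4.
ℓ''(θ) = −15/θ² − 4 < 0, confirming a maximum.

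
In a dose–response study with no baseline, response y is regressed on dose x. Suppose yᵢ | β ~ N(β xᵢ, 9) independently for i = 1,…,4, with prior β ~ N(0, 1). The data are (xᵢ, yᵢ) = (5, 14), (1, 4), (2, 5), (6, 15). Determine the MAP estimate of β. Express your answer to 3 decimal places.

log p(β | y) = −Σ(yᵢ − βxᵢ)²/(2·9) − β²/(2·1) + const.
Setting the derivative to zero: Σxᵢ(yᵢ − βxᵢ)/9 − β/1 = 0, so β = Σxᵢyᵢ / (Σxᵢ² + σ²/τ²).
Σxᵢyᵢ = 5·14 + 1·4 + 2·5 + 6·15 = 174; Σxᵢ² = 66; σ²/τ² = 9.
β̂_MAP = 174 / (66 + 9) = 174/75 ≈ 2.320.

β̂_MAP = 2.320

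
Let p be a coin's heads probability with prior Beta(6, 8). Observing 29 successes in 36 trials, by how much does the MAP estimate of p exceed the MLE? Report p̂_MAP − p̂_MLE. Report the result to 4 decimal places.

Posterior is Beta(35, 15); MAP = (35−1)/(50−2) = 34/48 ≈ 0.70833.
MLE ignores the prior: p̂_MLE = k/n = 29/36 ≈ 0.80556.
Difference = 34/48 − 29/36 = -7/72 ≈ -0.0972.

MAP − MLE = -0.0972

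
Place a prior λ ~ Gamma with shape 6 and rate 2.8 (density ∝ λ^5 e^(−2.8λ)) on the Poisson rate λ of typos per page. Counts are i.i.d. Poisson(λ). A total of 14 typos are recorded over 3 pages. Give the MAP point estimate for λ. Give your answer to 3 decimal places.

Σxᵢ = 14, n = 3.
Posterior ∝ λ^5e^(−2.8λ) · λ^14e^(−3λ) = λ^19e^(−5.8λ), i.e. Gamma(shape=20, rate=5.8).
The mode of a Gamma(a, b) with a ≥ 1 (shape–rate) is (a−1)/b = 19/5.8 ≈ 3.276.

λ̂_MAP = 3.276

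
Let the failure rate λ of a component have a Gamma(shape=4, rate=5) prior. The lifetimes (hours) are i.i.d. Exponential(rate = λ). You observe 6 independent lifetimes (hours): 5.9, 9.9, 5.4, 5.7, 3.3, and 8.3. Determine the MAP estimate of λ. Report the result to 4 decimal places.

The Exponential(rate=λ) likelihood is ∝ λ^n e^(−λΣtᵢ). Here n = 6 and Σtᵢ = 5.9 + 9.9 + 5.4 + 5.7 + 3.3 + 8.3 = 38.5.
Posterior ∝ λ^3e^(−5λ) · λ^6e^(−38.5λ) = λ^9e^(−43.5λ), i.e. Gamma(10, 43.5).
Mode = (a−1)/b = 9/43.5 ≈ 0.2069.

λ̂_MAP = 0.2069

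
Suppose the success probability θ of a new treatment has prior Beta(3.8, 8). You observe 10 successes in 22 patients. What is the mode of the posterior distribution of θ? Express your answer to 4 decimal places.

Prior: Beta(3.8, 8).
Data: 10 successes in 22 trials. The binomial likelihood contributes θ^10(1−θ)^12, so the posterior is Beta(3.8+10, 8+12) = Beta(13.8, 20).
For Beta(a, b) with a, b > 1 the mode is (a−1)/(a+b−2) = 12.8/31.8 ≈ 0.4025.

θ̂_MAP = 0.4025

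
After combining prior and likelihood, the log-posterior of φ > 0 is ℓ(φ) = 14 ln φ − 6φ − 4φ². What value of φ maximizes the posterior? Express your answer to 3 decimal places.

φ̂_MAP = 1.000

ℓ'(φ) = 14/φ − 6 − 8φ. Setting this to zero and multiplying by φ: 8φ² + 6φ − 14 = 0.
φ = (−6 + √(6² + 4·8·14)) / (2·8) = (−6 + √484) / 16 = (−6 + 22)/16 = 1.
ℓ''(φ) = −14/φ² − 8 < 0, confirming a maximum.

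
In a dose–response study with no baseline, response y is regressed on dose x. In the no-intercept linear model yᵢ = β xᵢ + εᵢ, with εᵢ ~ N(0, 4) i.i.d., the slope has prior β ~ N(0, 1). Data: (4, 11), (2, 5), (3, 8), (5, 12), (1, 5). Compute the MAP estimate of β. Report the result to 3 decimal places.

log p(β | y) = −Σ(yᵢ − βxᵢ)²/(2·4) − β²/(2·1) + const.
Setting the derivative to zero: Σxᵢ(yᵢ − βxᵢ)/4 − β/1 = 0, so β = Σxᵢyᵢ / (Σxᵢ² + σ²/τ²).
Σxᵢyᵢ = 4·11 + 2·5 + 3·8 + 5·12 + 1·5 = 143; Σxᵢ² = 55; σ²/τ² = 4.
β̂_MAP = 143 / (55 + 4) = 143/59 ≈ 2.424.

β̂_MAP = 2.424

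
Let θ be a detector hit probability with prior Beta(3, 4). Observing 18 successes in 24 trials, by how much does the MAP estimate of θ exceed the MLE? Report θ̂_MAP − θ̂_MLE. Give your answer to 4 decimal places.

Posterior is Beta(21, 10); MAP = (21−1)/(31−2) = 20/29 ≈ 0.68966.
MLE ignores the prior: θ̂_MLE = k/n = 18/24 ≈ 0.75000.
Difference = 20/29 − 18/24 = -7/116 ≈ -0.0603.

MAP − MLE = -0.0603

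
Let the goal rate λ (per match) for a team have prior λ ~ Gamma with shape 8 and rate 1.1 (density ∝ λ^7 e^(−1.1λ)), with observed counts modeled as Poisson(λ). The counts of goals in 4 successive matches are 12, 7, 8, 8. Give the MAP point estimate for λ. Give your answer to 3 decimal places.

Σxᵢ = 12+7+8+8 = 35, with n = 4.
Posterior ∝ λ^7e^(−1.1λ) · λ^35e^(−4λ) = λ^42e^(−5.1λ), i.e. Gamma(shape=43, rate=5.1).
The mode of a Gamma(a, b) with a ≥ 1 (shape–rate) is (a−1)/b = 42/5.1 ≈ 8.235.

λ̂_MAP = 8.235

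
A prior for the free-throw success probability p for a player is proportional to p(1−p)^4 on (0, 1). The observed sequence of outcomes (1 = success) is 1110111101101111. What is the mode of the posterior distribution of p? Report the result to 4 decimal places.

p̂_MAP = 0.6667

The prior density ∝ p(1−p)^4 is the kernel of Beta(2, 5).
Data: 13 successes in 16 trials (from the sequence). The binomial likelihood contributes p^13(1−p)^3, so the posterior is Beta(2+13, 5+3) = Beta(15, 8).
For Beta(a, b) with a, b > 1 the mode is (a−1)/(a+b−2) = 14/21 ≈ 0.6667.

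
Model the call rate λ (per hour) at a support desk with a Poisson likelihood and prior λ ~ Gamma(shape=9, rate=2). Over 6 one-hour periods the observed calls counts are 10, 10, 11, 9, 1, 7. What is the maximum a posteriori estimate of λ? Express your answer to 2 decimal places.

Σxᵢ = 10+10+11+9+1+7 = 48, with n = 6.
Posterior ∝ λ^8e^(−2λ) · λ^48e^(−6λ) = λ^56e^(−8λ), i.e. Gamma(shape=57, rate=8).
The mode of a Gamma(a, b) with a ≥ 1 (shape–rate) is (a−1)/b = 56/8 ≈ 7.00.

λ̂_MAP = 7.00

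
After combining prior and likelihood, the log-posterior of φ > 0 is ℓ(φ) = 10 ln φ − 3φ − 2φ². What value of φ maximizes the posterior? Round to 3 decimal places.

φ̂_MAP = 1.250

ℓ'(φ) = 10/φ − 3 − 4φ. Setting this to zero and multiplying by φ: 4φ² + 3φ − 10 = 0.
φ = (−3 + √(3² + 4·4·10)) / (2·4) = (−3 + √169) / 8 = (−3 + 13)/8 = 5/4.
ℓ''(φ) = −10/φ² − 4 < 0, confirming a maximum.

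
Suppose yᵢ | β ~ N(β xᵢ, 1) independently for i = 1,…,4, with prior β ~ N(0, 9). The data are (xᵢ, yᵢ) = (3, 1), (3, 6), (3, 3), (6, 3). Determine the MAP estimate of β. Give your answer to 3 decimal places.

β̂_MAP = 0.761

log p(β | y) = −Σ(yᵢ − βxᵢ)²/(2·1) − β²/(2·9) + const.
Setting the derivative to zero: Σxᵢ(yᵢ − βxᵢ)/1 − β/9 = 0, so β = Σxᵢyᵢ / (Σxᵢ² + σ²/τ²).
Σxᵢyᵢ = 3·1 + 3·6 + 3·3 + 6·3 = 48; Σxᵢ² = 63; σ²/τ² = 1/9.
β̂_MAP = 48 / (63 + 1/9) = 48/(568/9) = 54/71 ≈ 0.761.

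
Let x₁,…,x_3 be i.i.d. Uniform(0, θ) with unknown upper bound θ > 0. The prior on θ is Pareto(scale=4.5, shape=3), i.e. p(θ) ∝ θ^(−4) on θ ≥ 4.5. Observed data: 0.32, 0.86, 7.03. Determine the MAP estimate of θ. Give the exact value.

θ̂_MAP = 7.03

The Uniform(0, θ) likelihood is θ^(−n) for θ ≥ max(xᵢ), zero otherwise. Here max(xᵢ) = 7.03.
Posterior ∝ θ^(−4) · θ^(−3) = θ^(−7) on θ ≥ max(4.5, 7.03) = 7.03.
This density is strictly decreasing in θ, so the posterior mode lies at the lower boundary of the support.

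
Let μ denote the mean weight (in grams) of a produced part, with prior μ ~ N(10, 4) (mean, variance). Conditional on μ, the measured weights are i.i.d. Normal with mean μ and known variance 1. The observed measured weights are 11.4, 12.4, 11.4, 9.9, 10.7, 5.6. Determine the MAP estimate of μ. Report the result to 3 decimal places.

n = 6; x̄ = (11.4 + 12.4 + 11.4 + 9.9 + 10.7 + 5.6)/6 = 61.4/6 = 307/30 ≈ 10.2333.
For a Normal prior and Normal likelihood with known variance, the posterior is Normal; its mode equals its mean, the precision-weighted average.
Prior precision 1/σ₀² = 1/4 = 0.25; data precision n/σ² = 6/1 = 6.
μ̂ = (0.25·10 + 6·(307/30)) / (0.25 + 6) = 63.9/6.25 = 10.224.

μ̂_MAP = 10.224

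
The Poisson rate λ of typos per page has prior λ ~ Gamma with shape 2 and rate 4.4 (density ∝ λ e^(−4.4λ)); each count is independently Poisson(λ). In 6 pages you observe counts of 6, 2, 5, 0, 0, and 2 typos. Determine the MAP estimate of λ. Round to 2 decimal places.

Σxᵢ = 6+2+5+0+0+2 = 15, with n = 6.
Posterior ∝ λe^(−4.4λ) · λ^15e^(−6λ) = λ^16e^(−10.4λ), i.e. Gamma(shape=17, rate=10.4).
The mode of a Gamma(a, b) with a ≥ 1 (shape–rate) is (a−1)/b = 16/10.4 ≈ 1.54.

λ̂_MAP = 1.54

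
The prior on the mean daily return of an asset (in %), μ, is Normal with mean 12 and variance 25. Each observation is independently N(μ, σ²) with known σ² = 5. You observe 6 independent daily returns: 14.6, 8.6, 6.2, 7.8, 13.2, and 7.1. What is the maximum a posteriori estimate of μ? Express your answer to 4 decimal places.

n = 6; x̄ = (14.6 + 8.6 + 6.2 + 7.8 + 13.2 + 7.1)/6 = 57.5/6 = 115/12 ≈ 9.5833.
For a Normal prior and Normal likelihood with known variance, the posterior is Normal; its mode equals its mean, the precision-weighted average.
Prior precision 1/σ₀² = 1/25 = 0.04; data precision n/σ² = 6/5 = 1.2.
μ̂ = (0.04·12 + 1.2·(115/12)) / (0.04 + 1.2) = 11.98/1.24 = 599/62 ≈ 9.6613.

μ̂_MAP = 9.6613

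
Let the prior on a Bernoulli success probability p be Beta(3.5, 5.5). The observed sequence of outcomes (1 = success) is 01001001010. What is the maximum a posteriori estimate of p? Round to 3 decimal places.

Prior: Beta(3.5, 5.5).
Data: 4 successes in 11 trials (from the sequence). The binomial likelihood contributes p^4(1−p)^7, so the posterior is Beta(3.5+4, 5.5+7) = Beta(7.5, 12.5).
For Beta(a, b) with a, b > 1 the mode is (a−1)/(a+b−2) = 6.5/18 ≈ 0.361.

p̂_MAP = 0.361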